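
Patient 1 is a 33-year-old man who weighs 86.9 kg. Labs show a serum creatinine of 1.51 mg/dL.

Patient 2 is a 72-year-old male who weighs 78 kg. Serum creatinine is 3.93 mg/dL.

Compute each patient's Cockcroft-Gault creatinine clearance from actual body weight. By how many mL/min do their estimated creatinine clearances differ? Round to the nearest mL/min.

67 mL/min

Patient 1: CrCl = (140 − 33) × 86.9 / (72 × 1.51) = 9298.3 / 108.72 ≈ 85.5 mL/min
Patient 2: CrCl = (140 − 72) × 78 / (72 × 3.93) = 5304.0 / 282.96 ≈ 18.7 mL/min
|85.5 − 18.7| = 66.8 mL/min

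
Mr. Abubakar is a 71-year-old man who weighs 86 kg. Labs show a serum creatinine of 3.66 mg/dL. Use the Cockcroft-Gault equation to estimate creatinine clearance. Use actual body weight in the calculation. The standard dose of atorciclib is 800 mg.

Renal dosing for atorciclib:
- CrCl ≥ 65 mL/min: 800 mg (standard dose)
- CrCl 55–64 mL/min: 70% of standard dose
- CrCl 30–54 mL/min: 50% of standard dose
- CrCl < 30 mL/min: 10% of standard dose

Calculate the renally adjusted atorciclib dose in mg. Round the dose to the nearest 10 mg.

CrCl = (140 − 71) × 86 / (72 × 3.66) = 5934.0 / 263.52 ≈ 22.5 mL/min
CrCl ≈ 23 mL/min → bracket < 30 mL/min.
10% of 800 mg = 80 mg

80 mg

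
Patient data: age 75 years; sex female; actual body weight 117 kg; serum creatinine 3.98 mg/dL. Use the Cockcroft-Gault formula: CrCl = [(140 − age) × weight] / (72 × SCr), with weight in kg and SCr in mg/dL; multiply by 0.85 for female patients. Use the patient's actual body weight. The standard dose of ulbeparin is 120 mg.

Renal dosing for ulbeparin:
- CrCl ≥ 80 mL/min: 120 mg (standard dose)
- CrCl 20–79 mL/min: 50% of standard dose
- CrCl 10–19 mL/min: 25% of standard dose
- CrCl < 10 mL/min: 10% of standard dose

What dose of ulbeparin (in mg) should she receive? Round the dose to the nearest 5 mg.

CrCl = (140 − 75) × 117 / (72 × 3.98) × 0.85 = 7605.0 / 286.56 × 0.85 ≈ 22.6 mL/min
CrCl ≈ 23 mL/min → bracket 20–79 mL/min.
50% of 120 mg = 60 mg

60 mg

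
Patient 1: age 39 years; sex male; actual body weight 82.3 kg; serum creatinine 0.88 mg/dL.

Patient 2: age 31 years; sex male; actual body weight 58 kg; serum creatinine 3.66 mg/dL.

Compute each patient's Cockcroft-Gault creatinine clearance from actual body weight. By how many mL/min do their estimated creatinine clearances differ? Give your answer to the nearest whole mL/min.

Patient 1: CrCl = (140 − 39) × 82.3 / (72 × 0.88) = 8312.3 / 63.36 ≈ 131.2 mL/min
Patient 2: CrCl = (140 − 31) × 58 / (72 × 3.66) = 6322.0 / 263.52 ≈ 24.0 mL/min
|131.2 − 24.0| = 107.2 mL/min

107 mL/min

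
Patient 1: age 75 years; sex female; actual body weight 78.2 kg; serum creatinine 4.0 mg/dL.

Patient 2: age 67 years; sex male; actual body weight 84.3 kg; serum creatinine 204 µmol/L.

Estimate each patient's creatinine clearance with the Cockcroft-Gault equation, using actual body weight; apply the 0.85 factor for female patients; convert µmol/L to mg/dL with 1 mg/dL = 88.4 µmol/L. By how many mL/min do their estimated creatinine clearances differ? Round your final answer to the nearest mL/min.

Patient 1: CrCl = (140 − 75) × 78.2 / (72 × 4) × 0.85 = 5083.0 / 288.00 × 0.85 ≈ 15.0 mL/min
Patient 2: SCr = 204 / 88.4 = 2.308 mg/dL
Patient 2: CrCl = (140 − 67) × 84.3 / (72 × 2.308) = 6153.9 / 166.18 ≈ 37.0 mL/min
|15.0 − 37.0| = 22.0 mL/min

22 mL/min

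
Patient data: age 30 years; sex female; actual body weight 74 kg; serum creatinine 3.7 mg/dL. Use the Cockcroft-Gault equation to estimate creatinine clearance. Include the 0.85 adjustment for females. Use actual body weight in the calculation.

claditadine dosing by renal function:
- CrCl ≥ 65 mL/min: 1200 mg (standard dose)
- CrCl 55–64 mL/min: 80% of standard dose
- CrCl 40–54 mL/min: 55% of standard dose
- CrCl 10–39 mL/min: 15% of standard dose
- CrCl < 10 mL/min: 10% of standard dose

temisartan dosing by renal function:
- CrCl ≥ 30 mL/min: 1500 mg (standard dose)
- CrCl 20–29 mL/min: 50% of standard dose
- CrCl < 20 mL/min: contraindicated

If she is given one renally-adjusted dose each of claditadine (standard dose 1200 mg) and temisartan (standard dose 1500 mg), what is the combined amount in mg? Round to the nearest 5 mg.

CrCl = (140 − 30) × 74 / (72 × 3.7) × 0.85 = 8140.0 / 266.40 × 0.85 ≈ 26.0 mL/min
CrCl ≈ 26 mL/min.
claditadine: 10–39 mL/min → 15% of 1200 mg = 180 mg.
temisartan: 20–29 mL/min → 50% of 1500 mg = 750 mg.
Total = 180 + 750 = 930 mg.

930 mg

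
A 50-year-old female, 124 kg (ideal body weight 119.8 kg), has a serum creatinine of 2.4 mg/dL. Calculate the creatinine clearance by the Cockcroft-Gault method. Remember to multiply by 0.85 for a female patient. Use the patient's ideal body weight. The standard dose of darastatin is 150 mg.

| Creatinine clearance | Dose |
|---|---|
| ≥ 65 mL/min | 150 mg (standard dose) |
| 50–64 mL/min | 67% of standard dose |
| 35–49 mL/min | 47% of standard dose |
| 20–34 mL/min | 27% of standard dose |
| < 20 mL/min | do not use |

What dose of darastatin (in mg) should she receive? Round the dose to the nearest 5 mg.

CrCl = (140 − 50) × 119.8 / (72 × 2.4) × 0.85 = 10782.0 / 172.80 × 0.85 ≈ 53.0 mL/min
CrCl ≈ 53 mL/min → bracket 50–64 mL/min.
67% of 150 mg = 100.5 mg → 100 mg

100 mg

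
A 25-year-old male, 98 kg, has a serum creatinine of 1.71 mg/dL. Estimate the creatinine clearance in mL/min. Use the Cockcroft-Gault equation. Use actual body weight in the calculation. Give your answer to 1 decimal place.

91.5 mL/min

CrCl = (140 − 25) × 98 / (72 × 1.71) = 11270.0 / 123.12 ≈ 91.5 mL/min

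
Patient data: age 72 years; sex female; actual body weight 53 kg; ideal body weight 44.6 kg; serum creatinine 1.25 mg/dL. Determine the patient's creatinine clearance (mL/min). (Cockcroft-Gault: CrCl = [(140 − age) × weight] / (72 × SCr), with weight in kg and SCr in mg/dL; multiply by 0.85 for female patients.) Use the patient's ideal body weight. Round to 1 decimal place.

CrCl = (140 − 72) × 44.6 / (72 × 1.25) × 0.85 = 3032.8 / 90.00 × 0.85 ≈ 28.6 mL/min

28.6 mL/min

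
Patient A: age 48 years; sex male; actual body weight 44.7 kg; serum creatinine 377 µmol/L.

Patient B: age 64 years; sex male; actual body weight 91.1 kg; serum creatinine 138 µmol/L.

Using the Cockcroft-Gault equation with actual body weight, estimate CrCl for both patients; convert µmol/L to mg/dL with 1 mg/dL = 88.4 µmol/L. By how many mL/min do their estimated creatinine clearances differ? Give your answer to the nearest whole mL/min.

48 mL/min

Patient A: SCr = 377 / 88.4 = 4.265 mg/dL
Patient A: CrCl = (140 − 48) × 44.7 / (72 × 4.265) = 4112.4 / 307.08 ≈ 13.4 mL/min
Patient B: SCr = 138 / 88.4 = 1.561 mg/dL
Patient B: CrCl = (140 − 64) × 91.1 / (72 × 1.561) = 6923.6 / 112.39 ≈ 61.6 mL/min
|13.4 − 61.6| = 48.2 mL/min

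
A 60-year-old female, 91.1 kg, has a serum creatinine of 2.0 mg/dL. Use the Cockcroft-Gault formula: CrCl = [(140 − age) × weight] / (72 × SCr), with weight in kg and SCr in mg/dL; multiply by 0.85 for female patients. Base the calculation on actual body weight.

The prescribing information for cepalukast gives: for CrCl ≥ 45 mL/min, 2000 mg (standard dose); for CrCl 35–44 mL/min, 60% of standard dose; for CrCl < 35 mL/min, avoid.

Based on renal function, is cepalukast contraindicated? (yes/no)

CrCl = (140 − 60) × 91.1 / (72 × 2) × 0.85 = 7288.0 / 144.00 × 0.85 ≈ 43.0 mL/min
CrCl ≈ 43 mL/min, which is ≥ 35 mL/min.

no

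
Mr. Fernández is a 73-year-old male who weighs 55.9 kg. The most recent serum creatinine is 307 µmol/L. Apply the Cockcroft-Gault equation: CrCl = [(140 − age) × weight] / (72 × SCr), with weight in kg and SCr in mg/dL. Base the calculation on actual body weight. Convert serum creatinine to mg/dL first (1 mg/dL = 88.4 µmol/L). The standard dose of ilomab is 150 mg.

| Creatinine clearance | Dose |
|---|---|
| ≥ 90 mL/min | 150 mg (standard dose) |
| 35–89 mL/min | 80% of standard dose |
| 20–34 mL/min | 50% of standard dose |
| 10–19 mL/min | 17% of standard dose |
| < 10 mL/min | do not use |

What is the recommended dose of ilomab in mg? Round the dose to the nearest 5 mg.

25 mg

SCr = 307 / 88.4 = 3.473 mg/dL
CrCl = (140 − 73) × 55.9 / (72 × 3.473) = 3745.3 / 250.06 ≈ 15.0 mL/min
CrCl ≈ 15 mL/min → bracket 10–19 mL/min.
17% of 150 mg = 25.5 mg → 25 mg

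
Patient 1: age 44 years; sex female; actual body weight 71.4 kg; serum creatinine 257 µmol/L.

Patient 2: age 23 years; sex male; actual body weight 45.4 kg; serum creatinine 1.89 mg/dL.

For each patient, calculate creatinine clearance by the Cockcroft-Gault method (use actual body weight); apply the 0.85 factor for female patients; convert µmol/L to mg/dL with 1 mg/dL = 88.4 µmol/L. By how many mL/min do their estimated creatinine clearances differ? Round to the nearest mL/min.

Patient 1: SCr = 257 / 88.4 = 2.907 mg/dL
Patient 1: CrCl = (140 − 44) × 71.4 / (72 × 2.907) × 0.85 = 6854.4 / 209.30 × 0.85 ≈ 27.8 mL/min
Patient 2: CrCl = (140 − 23) × 45.4 / (72 × 1.89) = 5311.8 / 136.08 ≈ 39.0 mL/min
|27.8 − 39.0| = 11.2 mL/min

11 mL/min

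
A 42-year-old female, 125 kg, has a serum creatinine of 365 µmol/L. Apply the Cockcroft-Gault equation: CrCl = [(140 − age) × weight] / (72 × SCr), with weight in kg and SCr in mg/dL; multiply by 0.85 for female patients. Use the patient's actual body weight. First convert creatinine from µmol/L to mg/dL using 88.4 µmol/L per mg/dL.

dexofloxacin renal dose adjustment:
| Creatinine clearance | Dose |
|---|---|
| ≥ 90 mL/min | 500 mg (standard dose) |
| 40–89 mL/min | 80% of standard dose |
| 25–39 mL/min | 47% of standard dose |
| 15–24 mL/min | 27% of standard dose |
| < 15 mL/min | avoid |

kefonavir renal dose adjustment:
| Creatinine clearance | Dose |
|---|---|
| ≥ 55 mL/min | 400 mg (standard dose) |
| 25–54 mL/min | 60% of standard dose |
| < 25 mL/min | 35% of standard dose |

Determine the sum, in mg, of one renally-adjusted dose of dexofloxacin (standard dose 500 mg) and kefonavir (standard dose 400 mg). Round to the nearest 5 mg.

475 mg

SCr = 365 / 88.4 = 4.129 mg/dL
CrCl = (140 − 42) × 125 / (72 × 4.129) × 0.85 = 12250.0 / 297.29 × 0.85 ≈ 35.0 mL/min
CrCl ≈ 35 mL/min.
dexofloxacin: 25–39 mL/min → 47% of 500 mg = 235 mg.
kefonavir: 25–54 mL/min → 60% of 400 mg = 240 mg.
Total = 235 + 240 = 475 mg.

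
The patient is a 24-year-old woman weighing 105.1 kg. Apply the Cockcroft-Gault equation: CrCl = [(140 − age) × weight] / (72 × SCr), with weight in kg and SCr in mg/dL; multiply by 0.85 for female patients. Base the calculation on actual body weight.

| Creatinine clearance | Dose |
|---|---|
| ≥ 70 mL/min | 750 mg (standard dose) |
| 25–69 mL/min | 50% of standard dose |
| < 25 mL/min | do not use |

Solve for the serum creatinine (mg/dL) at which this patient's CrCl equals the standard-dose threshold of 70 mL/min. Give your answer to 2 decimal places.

2.06 mg/dL

Standard dose requires CrCl ≥ 70 mL/min.
Set (140 − 24) × 105.1 × 0.85 / (72 × SCr) = 70
SCr = (140 − 24) × 105.1 × 0.85 / (72 × 70) = 2.056 mg/dL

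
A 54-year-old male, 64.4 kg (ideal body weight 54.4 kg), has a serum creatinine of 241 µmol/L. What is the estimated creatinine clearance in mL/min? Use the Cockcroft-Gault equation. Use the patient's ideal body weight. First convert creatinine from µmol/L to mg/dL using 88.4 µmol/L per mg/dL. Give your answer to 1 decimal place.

23.8 mL/min

SCr = 241 / 88.4 = 2.726 mg/dL
CrCl = (140 − 54) × 54.4 / (72 × 2.726) = 4678.4 / 196.27 ≈ 23.8 mL/min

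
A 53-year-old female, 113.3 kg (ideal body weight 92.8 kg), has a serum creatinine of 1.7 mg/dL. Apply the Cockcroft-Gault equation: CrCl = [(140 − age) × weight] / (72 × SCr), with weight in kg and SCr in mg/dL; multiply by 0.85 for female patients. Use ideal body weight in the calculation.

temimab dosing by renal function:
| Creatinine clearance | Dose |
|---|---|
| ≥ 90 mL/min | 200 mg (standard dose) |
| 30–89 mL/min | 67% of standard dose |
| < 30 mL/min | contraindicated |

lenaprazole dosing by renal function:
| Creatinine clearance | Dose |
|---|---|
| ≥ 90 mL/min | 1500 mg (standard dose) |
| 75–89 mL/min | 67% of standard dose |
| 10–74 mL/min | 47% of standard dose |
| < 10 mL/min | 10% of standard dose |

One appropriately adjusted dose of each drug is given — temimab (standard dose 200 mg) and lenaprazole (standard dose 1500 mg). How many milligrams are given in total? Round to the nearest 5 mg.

840 mg

CrCl = (140 − 53) × 92.8 / (72 × 1.7) × 0.85 = 8073.6 / 122.40 × 0.85 ≈ 56.1 mL/min
CrCl ≈ 56 mL/min.
temimab: 30–89 mL/min → 67% of 200 mg = 134 mg.
lenaprazole: 10–74 mL/min → 47% of 1500 mg = 705 mg.
Total = 134 + 705 = 839 mg.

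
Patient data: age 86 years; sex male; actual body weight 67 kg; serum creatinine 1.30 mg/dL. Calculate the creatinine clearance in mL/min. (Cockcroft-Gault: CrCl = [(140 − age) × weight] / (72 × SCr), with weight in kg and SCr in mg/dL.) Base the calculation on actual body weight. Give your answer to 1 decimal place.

38.7 mL/min

CrCl = (140 − 86) × 67 / (72 × 1.3) = 3618.0 / 93.60 ≈ 38.7 mL/min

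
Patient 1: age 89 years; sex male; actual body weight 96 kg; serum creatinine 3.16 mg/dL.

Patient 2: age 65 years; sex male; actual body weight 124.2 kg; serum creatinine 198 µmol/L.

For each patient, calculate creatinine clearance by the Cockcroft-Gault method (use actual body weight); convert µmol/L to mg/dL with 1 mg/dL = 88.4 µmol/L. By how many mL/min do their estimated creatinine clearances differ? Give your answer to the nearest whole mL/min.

36 mL/min

Patient 1: CrCl = (140 − 89) × 96 / (72 × 3.16) = 4896.0 / 227.52 ≈ 21.5 mL/min
Patient 2: SCr = 198 / 88.4 = 2.24 mg/dL
Patient 2: CrCl = (140 − 65) × 124.2 / (72 × 2.24) = 9315.0 / 161.28 ≈ 57.8 mL/min
|21.5 − 57.8| = 36.3 mL/min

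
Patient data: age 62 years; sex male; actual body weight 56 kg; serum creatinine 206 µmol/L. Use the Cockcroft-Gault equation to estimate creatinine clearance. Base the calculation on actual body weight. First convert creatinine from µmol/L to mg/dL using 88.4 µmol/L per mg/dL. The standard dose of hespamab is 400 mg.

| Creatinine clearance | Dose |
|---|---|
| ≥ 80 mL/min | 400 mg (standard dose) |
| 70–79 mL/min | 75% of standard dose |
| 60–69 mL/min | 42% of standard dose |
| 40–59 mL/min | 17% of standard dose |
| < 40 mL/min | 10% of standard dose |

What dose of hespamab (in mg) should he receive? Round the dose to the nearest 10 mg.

SCr = 206 / 88.4 = 2.33 mg/dL
CrCl = (140 − 62) × 56 / (72 × 2.33) = 4368.0 / 167.76 ≈ 26.0 mL/min
CrCl ≈ 26 mL/min → bracket < 40 mL/min.
10% of 400 mg = 40 mg

40 mg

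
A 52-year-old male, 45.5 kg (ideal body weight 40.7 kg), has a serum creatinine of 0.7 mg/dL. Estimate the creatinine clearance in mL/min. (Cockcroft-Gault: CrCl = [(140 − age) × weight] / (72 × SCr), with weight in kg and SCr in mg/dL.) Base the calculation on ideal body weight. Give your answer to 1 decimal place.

71.1 mL/min

CrCl = (140 − 52) × 40.7 / (72 × 0.7) = 3581.6 / 50.40 ≈ 71.1 mL/min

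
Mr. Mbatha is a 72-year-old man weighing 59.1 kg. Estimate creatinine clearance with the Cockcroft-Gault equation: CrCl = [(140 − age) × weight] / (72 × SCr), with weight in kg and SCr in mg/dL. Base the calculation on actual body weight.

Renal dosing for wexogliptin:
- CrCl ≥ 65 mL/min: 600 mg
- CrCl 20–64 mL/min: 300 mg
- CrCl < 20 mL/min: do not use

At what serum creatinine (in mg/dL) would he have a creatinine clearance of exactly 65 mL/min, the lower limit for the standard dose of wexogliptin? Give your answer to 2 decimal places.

Standard dose requires CrCl ≥ 65 mL/min.
Set (140 − 72) × 59.1 / (72 × SCr) = 65
SCr = (140 − 72) × 59.1 / (72 × 65) = 0.859 mg/dL

0.86 mg/dL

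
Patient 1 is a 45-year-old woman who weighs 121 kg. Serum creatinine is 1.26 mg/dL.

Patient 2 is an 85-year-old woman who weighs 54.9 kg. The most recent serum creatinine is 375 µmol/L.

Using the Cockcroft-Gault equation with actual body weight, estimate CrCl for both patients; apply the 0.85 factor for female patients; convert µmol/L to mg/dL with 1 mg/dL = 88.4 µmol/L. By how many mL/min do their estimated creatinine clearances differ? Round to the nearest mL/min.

99 mL/min

Patient 1: CrCl = (140 − 45) × 121 / (72 × 1.26) × 0.85 = 11495.0 / 90.72 × 0.85 ≈ 107.7 mL/min
Patient 2: SCr = 375 / 88.4 = 4.242 mg/dL
Patient 2: CrCl = (140 − 85) × 54.9 / (72 × 4.242) × 0.85 = 3019.5 / 305.42 × 0.85 ≈ 8.4 mL/min
|107.7 − 8.4| = 99.3 mL/min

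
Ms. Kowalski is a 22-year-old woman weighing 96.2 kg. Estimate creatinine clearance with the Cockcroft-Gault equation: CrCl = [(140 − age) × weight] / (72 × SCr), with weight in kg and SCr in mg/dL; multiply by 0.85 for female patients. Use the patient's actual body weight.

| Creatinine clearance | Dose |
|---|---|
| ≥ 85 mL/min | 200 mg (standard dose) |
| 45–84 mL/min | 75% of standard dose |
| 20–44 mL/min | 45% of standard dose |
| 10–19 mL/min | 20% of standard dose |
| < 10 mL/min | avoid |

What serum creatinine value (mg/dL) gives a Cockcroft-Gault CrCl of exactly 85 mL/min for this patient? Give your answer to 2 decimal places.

1.58 mg/dL

Standard dose requires CrCl ≥ 85 mL/min.
Set (140 − 22) × 96.2 × 0.85 / (72 × SCr) = 85
SCr = (140 − 22) × 96.2 × 0.85 / (72 × 85) = 1.577 mg/dL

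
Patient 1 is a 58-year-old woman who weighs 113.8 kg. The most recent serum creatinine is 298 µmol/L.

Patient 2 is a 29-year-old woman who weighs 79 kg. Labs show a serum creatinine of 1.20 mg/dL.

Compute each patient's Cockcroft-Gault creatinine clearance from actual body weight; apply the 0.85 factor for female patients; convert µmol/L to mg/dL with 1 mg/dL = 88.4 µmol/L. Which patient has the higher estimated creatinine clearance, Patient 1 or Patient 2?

Patient 1: SCr = 298 / 88.4 = 3.371 mg/dL
Patient 1: CrCl = (140 − 58) × 113.8 / (72 × 3.371) × 0.85 = 9331.6 / 242.71 × 0.85 ≈ 32.7 mL/min
Patient 2: CrCl = (140 − 29) × 79 / (72 × 1.2) × 0.85 = 8769.0 / 86.40 × 0.85 ≈ 86.3 mL/min
32.7 vs 86.3 mL/min → Patient 2 is higher.

Patient 2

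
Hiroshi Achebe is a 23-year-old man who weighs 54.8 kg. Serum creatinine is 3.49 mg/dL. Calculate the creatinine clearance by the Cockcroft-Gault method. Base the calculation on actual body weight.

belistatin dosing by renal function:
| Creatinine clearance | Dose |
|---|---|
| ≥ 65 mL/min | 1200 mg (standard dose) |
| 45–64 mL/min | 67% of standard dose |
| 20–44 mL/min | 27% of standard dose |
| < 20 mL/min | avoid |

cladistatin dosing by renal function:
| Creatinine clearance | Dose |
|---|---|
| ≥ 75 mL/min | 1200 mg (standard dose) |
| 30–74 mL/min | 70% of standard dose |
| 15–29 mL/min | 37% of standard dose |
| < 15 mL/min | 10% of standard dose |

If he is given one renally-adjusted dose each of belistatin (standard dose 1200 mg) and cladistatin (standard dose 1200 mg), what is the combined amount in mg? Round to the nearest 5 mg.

770 mg

CrCl = (140 − 23) × 54.8 / (72 × 3.49) = 6411.6 / 251.28 ≈ 25.5 mL/min
CrCl ≈ 26 mL/min.
belistatin: 20–44 mL/min → 27% of 1200 mg = 324 mg.
cladistatin: 15–29 mL/min → 37% of 1200 mg = 444 mg.
Total = 324 + 444 = 768 mg.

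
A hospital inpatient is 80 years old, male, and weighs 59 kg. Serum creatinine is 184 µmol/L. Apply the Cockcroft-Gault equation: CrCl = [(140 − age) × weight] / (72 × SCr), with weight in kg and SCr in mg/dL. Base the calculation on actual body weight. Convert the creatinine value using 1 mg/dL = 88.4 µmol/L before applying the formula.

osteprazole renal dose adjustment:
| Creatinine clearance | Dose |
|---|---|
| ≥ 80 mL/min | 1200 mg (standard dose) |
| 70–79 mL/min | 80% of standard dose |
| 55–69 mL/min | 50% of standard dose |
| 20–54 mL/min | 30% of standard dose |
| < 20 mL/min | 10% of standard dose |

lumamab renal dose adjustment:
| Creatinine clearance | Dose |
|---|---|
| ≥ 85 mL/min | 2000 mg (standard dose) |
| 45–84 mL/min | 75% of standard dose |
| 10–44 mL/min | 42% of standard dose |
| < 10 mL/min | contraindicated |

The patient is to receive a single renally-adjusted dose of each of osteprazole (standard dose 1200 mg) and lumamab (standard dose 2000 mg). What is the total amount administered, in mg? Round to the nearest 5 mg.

SCr = 184 / 88.4 = 2.081 mg/dL
CrCl = (140 − 80) × 59 / (72 × 2.081) = 3540.0 / 149.83 ≈ 23.6 mL/min
CrCl ≈ 24 mL/min.
osteprazole: 20–54 mL/min → 30% of 1200 mg = 360 mg.
lumamab: 10–44 mL/min → 42% of 2000 mg = 840 mg.
Total = 360 + 840 = 1200 mg.

1200 mg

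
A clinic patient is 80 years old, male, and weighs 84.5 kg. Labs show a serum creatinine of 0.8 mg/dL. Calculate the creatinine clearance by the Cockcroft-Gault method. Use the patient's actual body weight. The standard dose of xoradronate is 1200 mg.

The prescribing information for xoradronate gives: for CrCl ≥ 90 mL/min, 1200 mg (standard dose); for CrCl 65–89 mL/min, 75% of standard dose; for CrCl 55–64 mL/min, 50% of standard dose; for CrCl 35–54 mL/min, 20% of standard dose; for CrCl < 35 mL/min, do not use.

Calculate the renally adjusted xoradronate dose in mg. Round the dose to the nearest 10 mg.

900 mg

CrCl = (140 − 80) × 84.5 / (72 × 0.8) = 5070.0 / 57.60 ≈ 88.0 mL/min
CrCl ≈ 88 mL/min → bracket 65–89 mL/min.
75% of 1200 mg = 900 mg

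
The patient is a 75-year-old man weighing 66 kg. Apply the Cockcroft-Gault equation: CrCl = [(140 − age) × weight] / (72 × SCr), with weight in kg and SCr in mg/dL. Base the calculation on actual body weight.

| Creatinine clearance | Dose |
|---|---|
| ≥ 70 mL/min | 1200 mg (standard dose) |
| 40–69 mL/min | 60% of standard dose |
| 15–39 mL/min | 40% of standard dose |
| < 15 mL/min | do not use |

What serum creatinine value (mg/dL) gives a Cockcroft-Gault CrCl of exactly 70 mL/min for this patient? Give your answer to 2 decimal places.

0.85 mg/dL

Standard dose requires CrCl ≥ 70 mL/min.
Set (140 − 75) × 66 / (72 × SCr) = 70
SCr = (140 − 75) × 66 / (72 × 70) = 0.851 mg/dL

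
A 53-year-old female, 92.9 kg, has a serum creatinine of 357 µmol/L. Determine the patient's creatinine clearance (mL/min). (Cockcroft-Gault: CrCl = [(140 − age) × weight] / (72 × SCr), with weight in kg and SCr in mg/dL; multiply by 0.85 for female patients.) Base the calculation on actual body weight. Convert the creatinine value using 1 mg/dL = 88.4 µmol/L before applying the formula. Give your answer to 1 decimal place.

23.6 mL/min

SCr = 357 / 88.4 = 4.038 mg/dL
CrCl = (140 − 53) × 92.9 / (72 × 4.038) × 0.85 = 8082.3 / 290.74 × 0.85 ≈ 23.6 mL/min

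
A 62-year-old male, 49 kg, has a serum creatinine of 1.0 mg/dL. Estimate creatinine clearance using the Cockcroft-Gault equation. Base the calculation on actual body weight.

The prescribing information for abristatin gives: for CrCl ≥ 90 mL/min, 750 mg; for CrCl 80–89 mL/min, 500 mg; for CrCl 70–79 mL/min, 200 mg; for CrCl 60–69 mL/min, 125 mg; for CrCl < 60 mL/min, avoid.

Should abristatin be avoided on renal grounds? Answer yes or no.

CrCl = (140 − 62) × 49 / (72 × 1) = 3822.0 / 72.00 ≈ 53.1 mL/min
CrCl ≈ 53 mL/min, which is < 60 mL/min.

yes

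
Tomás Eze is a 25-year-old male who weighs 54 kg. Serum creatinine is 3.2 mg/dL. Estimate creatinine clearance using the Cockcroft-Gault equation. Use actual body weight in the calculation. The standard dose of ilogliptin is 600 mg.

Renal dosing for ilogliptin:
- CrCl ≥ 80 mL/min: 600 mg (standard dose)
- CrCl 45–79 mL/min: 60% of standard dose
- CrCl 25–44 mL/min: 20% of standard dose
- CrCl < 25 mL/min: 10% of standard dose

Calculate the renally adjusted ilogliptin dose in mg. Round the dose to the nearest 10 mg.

120 mg

CrCl = (140 − 25) × 54 / (72 × 3.2) = 6210.0 / 230.40 ≈ 27.0 mL/min
CrCl ≈ 27 mL/min → bracket 25–44 mL/min.
20% of 600 mg = 120 mg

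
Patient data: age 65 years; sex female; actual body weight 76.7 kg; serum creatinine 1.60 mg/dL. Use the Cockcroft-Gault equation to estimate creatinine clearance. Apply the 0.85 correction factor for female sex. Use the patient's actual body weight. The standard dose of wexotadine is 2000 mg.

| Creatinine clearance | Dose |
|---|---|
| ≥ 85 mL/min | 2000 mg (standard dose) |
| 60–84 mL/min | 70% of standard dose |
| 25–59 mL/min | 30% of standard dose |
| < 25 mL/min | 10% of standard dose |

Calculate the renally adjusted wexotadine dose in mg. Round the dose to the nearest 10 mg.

CrCl = (140 − 65) × 76.7 / (72 × 1.6) × 0.85 = 5752.5 / 115.20 × 0.85 ≈ 42.4 mL/min
CrCl ≈ 42 mL/min → bracket 25–59 mL/min.
30% of 2000 mg = 600 mg

600 mg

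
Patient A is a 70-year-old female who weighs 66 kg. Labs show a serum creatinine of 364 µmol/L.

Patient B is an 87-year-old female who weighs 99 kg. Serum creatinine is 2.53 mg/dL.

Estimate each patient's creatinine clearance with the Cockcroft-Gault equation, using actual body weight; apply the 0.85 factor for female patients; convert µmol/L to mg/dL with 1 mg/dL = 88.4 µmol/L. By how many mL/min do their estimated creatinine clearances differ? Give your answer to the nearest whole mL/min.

Patient A: SCr = 364 / 88.4 = 4.118 mg/dL
Patient A: CrCl = (140 − 70) × 66 / (72 × 4.118) × 0.85 = 4620.0 / 296.50 × 0.85 ≈ 13.2 mL/min
Patient B: CrCl = (140 − 87) × 99 / (72 × 2.53) × 0.85 = 5247.0 / 182.16 × 0.85 ≈ 24.5 mL/min
|13.2 − 24.5| = 11.3 mL/min

11 mL/min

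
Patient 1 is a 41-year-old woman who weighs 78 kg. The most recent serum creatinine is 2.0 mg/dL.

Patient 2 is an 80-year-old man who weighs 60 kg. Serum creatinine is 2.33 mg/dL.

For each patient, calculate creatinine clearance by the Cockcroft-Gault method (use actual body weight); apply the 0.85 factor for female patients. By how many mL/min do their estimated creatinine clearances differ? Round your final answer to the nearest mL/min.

Patient 1: CrCl = (140 − 41) × 78 / (72 × 2) × 0.85 = 7722.0 / 144.00 × 0.85 ≈ 45.6 mL/min
Patient 2: CrCl = (140 − 80) × 60 / (72 × 2.33) = 3600.0 / 167.76 ≈ 21.5 mL/min
|45.6 − 21.5| = 24.1 mL/min

24 mL/min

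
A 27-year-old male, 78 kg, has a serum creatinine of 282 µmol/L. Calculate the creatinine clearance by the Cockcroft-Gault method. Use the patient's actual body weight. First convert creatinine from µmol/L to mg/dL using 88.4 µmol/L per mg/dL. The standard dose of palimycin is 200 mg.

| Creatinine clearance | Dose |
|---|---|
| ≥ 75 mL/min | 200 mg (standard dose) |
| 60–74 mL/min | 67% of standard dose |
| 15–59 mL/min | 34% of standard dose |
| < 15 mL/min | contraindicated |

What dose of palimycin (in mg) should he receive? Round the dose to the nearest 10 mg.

70 mg

SCr = 282 / 88.4 = 3.19 mg/dL
CrCl = (140 − 27) × 78 / (72 × 3.19) = 8814.0 / 229.68 ≈ 38.4 mL/min
CrCl ≈ 38 mL/min → bracket 15–59 mL/min.
34% of 200 mg = 68 mg → 70 mg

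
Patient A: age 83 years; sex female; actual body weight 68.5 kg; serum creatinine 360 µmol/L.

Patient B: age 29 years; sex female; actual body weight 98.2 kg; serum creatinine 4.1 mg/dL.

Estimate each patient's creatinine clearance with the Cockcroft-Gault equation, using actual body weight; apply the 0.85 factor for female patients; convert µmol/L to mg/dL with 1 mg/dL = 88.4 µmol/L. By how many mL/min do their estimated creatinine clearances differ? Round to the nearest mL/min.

20 mL/min

Patient A: SCr = 360 / 88.4 = 4.072 mg/dL
Patient A: CrCl = (140 − 83) × 68.5 / (72 × 4.072) × 0.85 = 3904.5 / 293.18 × 0.85 ≈ 11.3 mL/min
Patient B: CrCl = (140 − 29) × 98.2 / (72 × 4.1) × 0.85 = 10900.2 / 295.20 × 0.85 ≈ 31.4 mL/min
|11.3 − 31.4| = 20.1 mL/min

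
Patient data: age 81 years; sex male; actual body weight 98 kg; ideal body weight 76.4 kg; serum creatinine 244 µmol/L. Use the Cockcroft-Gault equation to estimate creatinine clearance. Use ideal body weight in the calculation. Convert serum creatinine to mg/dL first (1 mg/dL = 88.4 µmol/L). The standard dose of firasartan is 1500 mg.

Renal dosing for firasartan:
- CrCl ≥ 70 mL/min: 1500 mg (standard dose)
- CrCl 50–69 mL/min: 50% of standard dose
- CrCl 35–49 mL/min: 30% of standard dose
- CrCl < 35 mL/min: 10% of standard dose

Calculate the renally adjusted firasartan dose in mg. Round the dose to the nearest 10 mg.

SCr = 244 / 88.4 = 2.76 mg/dL
CrCl = (140 − 81) × 76.4 / (72 × 2.76) = 4507.6 / 198.72 ≈ 22.7 mL/min
CrCl ≈ 23 mL/min → bracket < 35 mL/min.
10% of 1500 mg = 150 mg

150 mg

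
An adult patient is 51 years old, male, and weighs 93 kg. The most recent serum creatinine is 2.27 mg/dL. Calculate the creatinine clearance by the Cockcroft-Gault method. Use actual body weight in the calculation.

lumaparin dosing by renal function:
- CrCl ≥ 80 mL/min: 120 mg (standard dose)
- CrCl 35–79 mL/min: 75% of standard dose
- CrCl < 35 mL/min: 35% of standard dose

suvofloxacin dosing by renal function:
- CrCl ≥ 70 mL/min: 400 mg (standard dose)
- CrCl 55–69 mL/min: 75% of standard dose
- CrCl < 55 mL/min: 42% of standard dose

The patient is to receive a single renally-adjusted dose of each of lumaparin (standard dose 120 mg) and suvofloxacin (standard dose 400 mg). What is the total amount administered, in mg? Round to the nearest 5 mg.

CrCl = (140 − 51) × 93 / (72 × 2.27) = 8277.0 / 163.44 ≈ 50.6 mL/min
CrCl ≈ 51 mL/min.
lumaparin: 35–79 mL/min → 75% of 120 mg = 90 mg.
suvofloxacin: < 55 mL/min → 42% of 400 mg = 168 mg.
Total = 90 + 168 = 258 mg.

260 mg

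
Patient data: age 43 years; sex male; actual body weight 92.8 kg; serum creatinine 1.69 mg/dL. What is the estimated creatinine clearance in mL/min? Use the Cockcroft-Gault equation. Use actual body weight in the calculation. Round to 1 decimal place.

74.0 mL/min

CrCl = (140 − 43) × 92.8 / (72 × 1.69) = 9001.6 / 121.68 ≈ 74.0 mL/min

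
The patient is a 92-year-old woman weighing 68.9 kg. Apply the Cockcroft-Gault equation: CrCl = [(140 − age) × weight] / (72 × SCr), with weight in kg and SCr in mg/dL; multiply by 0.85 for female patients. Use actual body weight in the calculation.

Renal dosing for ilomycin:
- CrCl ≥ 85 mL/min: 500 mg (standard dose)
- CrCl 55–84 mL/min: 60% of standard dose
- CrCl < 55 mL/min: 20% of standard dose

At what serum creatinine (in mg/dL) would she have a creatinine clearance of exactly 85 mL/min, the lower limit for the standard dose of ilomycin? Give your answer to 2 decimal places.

Standard dose requires CrCl ≥ 85 mL/min.
Set (140 − 92) × 68.9 × 0.85 / (72 × SCr) = 85
SCr = (140 − 92) × 68.9 × 0.85 / (72 × 85) = 0.459 mg/dL

0.46 mg/dL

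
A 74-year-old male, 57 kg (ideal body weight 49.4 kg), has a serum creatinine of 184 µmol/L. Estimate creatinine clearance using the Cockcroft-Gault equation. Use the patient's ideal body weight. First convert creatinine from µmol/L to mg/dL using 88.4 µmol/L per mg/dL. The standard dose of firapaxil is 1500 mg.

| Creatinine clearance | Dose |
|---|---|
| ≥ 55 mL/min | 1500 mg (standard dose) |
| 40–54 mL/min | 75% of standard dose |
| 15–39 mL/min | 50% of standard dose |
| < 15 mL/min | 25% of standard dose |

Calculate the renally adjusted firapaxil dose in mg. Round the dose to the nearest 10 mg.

SCr = 184 / 88.4 = 2.081 mg/dL
CrCl = (140 − 74) × 49.4 / (72 × 2.081) = 3260.4 / 149.83 ≈ 21.8 mL/min
CrCl ≈ 22 mL/min → bracket 15–39 mL/min.
50% of 1500 mg = 750 mg

750 mg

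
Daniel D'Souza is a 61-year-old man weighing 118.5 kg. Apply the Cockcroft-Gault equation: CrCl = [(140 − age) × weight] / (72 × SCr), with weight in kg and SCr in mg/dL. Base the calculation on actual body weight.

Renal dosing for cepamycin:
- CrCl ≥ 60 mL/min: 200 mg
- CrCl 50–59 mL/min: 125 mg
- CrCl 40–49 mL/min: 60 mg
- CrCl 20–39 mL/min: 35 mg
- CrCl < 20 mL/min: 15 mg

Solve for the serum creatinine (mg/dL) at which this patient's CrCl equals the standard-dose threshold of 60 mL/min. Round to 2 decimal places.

Standard dose requires CrCl ≥ 60 mL/min.
Set (140 − 61) × 118.5 / (72 × SCr) = 60
SCr = (140 − 61) × 118.5 / (72 × 60) = 2.167 mg/dL

2.17 mg/dL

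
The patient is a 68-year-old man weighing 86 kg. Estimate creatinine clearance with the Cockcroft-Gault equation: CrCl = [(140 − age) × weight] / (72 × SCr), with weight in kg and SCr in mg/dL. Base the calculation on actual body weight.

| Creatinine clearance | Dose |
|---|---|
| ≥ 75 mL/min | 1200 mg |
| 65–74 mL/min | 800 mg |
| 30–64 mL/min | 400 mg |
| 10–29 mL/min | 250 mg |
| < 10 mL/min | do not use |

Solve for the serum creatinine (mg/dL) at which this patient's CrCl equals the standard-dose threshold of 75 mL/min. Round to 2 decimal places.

Standard dose requires CrCl ≥ 75 mL/min.
Set (140 − 68) × 86 / (72 × SCr) = 75
SCr = (140 − 68) × 86 / (72 × 75) = 1.147 mg/dL

1.15 mg/dL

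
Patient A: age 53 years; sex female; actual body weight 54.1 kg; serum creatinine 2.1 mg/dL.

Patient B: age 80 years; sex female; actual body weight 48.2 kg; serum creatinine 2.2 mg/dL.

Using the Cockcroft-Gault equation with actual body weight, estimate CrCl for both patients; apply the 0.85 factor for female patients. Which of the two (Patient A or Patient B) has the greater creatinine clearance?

Patient A: CrCl = (140 − 53) × 54.1 / (72 × 2.1) × 0.85 = 4706.7 / 151.20 × 0.85 ≈ 26.5 mL/min
Patient B: CrCl = (140 − 80) × 48.2 / (72 × 2.2) × 0.85 = 2892.0 / 158.40 × 0.85 ≈ 15.5 mL/min
26.5 vs 15.5 mL/min → Patient A is higher.

Patient A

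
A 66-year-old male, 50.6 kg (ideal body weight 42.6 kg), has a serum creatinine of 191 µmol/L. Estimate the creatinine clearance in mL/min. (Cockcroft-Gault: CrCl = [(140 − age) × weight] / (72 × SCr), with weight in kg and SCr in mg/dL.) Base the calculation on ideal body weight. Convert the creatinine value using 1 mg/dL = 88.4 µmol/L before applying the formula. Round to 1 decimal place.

20.3 mL/min

SCr = 191 / 88.4 = 2.161 mg/dL
CrCl = (140 − 66) × 42.6 / (72 × 2.161) = 3152.4 / 155.59 ≈ 20.3 mL/min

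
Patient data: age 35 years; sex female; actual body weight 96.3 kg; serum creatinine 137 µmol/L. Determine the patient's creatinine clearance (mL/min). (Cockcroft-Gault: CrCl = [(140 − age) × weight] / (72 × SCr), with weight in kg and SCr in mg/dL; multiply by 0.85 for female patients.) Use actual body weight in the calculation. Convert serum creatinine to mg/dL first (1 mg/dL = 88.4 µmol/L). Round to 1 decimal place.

SCr = 137 / 88.4 = 1.55 mg/dL
CrCl = (140 − 35) × 96.3 / (72 × 1.55) × 0.85 = 10111.5 / 111.60 × 0.85 ≈ 77.0 mL/min

77.0 mL/min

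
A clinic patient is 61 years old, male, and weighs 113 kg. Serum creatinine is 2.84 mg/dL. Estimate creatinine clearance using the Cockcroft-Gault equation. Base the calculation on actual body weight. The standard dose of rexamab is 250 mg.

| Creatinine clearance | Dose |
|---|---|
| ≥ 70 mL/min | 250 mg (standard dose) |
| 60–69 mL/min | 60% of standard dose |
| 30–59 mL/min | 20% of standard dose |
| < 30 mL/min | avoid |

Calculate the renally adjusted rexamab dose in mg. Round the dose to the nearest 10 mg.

50 mg

CrCl = (140 − 61) × 113 / (72 × 2.84) = 8927.0 / 204.48 ≈ 43.7 mL/min
CrCl ≈ 44 mL/min → bracket 30–59 mL/min.
20% of 250 mg = 50 mg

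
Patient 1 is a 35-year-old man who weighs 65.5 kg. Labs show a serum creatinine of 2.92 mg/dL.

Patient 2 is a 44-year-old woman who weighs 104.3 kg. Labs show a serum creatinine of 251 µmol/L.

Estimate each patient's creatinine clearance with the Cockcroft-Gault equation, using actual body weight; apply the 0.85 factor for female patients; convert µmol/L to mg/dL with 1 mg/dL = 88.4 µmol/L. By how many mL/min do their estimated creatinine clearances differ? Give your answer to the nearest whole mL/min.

9 mL/min

Patient 1: CrCl = (140 − 35) × 65.5 / (72 × 2.92) = 6877.5 / 210.24 ≈ 32.7 mL/min
Patient 2: SCr = 251 / 88.4 = 2.839 mg/dL
Patient 2: CrCl = (140 − 44) × 104.3 / (72 × 2.839) × 0.85 = 10012.8 / 204.41 × 0.85 ≈ 41.6 mL/min
|32.7 − 41.6| = 8.9 mL/min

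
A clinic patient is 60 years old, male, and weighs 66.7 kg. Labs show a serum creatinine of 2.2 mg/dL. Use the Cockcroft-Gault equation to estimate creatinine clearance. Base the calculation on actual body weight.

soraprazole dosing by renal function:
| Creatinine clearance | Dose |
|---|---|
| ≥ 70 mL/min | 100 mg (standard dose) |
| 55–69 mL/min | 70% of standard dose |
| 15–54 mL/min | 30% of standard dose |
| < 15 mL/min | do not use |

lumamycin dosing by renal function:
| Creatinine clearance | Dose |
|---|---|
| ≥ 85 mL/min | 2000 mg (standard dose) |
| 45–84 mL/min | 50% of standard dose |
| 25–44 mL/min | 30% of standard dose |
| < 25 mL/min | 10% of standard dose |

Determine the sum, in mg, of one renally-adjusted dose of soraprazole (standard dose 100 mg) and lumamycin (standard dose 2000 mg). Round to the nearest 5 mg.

CrCl = (140 − 60) × 66.7 / (72 × 2.2) = 5336.0 / 158.40 ≈ 33.7 mL/min
CrCl ≈ 34 mL/min.
soraprazole: 15–54 mL/min → 30% of 100 mg = 30 mg.
lumamycin: 25–44 mL/min → 30% of 2000 mg = 600 mg.
Total = 30 + 600 = 630 mg.

630 mg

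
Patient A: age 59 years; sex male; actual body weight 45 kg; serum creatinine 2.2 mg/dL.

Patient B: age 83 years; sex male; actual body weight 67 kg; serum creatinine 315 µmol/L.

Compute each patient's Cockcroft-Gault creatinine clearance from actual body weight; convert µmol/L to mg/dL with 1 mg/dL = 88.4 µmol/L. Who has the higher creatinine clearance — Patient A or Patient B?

Patient A

Patient A: CrCl = (140 − 59) × 45 / (72 × 2.2) = 3645.0 / 158.40 ≈ 23.0 mL/min
Patient B: SCr = 315 / 88.4 = 3.563 mg/dL
Patient B: CrCl = (140 − 83) × 67 / (72 × 3.563) = 3819.0 / 256.54 ≈ 14.9 mL/min
23.0 vs 14.9 mL/min → Patient A is higher.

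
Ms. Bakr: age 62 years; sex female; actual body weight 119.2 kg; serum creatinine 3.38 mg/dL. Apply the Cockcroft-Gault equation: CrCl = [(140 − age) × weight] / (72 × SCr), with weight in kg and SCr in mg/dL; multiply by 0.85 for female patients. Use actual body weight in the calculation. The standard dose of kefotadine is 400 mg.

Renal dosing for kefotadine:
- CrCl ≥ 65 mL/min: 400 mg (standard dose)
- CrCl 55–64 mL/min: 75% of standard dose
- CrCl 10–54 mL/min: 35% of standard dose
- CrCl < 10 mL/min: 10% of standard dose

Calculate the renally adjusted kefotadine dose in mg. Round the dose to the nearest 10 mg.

140 mg

CrCl = (140 − 62) × 119.2 / (72 × 3.38) × 0.85 = 9297.6 / 243.36 × 0.85 ≈ 32.5 mL/min
CrCl ≈ 32 mL/min → bracket 10–54 mL/min.
35% of 400 mg = 140 mg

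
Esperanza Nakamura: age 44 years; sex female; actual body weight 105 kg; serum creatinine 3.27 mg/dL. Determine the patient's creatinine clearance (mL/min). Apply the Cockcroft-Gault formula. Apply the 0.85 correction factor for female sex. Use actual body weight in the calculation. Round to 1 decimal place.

36.4 mL/min

CrCl = (140 − 44) × 105 / (72 × 3.27) × 0.85 = 10080.0 / 235.44 × 0.85 ≈ 36.4 mL/min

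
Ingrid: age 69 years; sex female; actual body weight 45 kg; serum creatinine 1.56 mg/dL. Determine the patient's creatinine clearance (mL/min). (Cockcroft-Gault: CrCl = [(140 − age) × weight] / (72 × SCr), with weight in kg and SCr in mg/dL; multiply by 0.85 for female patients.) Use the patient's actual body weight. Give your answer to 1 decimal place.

24.2 mL/min

CrCl = (140 − 69) × 45 / (72 × 1.56) × 0.85 = 3195.0 / 112.32 × 0.85 ≈ 24.2 mL/min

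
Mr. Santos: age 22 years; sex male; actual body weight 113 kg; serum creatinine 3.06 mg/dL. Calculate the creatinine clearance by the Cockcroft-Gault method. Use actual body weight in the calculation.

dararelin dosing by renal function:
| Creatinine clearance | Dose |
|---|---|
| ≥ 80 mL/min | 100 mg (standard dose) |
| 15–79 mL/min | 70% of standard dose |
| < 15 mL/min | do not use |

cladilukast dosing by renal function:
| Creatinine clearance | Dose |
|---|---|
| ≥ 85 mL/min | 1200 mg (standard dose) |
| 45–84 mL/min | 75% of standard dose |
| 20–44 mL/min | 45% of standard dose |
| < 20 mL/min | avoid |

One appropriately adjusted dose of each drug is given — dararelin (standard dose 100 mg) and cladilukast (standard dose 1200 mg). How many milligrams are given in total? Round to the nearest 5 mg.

CrCl = (140 − 22) × 113 / (72 × 3.06) = 13334.0 / 220.32 ≈ 60.5 mL/min
CrCl ≈ 61 mL/min.
dararelin: 15–79 mL/min → 70% of 100 mg = 70 mg.
cladilukast: 45–84 mL/min → 75% of 1200 mg = 900 mg.
Total = 70 + 900 = 970 mg.

970 mg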